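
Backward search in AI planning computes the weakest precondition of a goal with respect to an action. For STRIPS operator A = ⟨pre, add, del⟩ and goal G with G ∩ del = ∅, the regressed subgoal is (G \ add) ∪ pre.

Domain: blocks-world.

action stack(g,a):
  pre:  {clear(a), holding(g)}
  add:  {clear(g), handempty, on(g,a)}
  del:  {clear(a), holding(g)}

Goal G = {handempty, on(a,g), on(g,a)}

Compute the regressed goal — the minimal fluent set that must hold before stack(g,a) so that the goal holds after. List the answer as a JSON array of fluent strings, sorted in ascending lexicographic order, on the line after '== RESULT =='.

Compute (G \ add) ∪ pre:
  G ∩ del = {}  (empty — regression defined)
  G \ add = {handempty, on(a,g), on(g,a)} \ {clear(g), handempty, on(g,a)} = {on(a,g)}
  ∪ pre   = {on(a,g)} ∪ {clear(a), holding(g)}
          = {clear(a), holding(g), on(a,g)}

== RESULT ==
["clear(a)", "holding(g)", "on(a,g)"]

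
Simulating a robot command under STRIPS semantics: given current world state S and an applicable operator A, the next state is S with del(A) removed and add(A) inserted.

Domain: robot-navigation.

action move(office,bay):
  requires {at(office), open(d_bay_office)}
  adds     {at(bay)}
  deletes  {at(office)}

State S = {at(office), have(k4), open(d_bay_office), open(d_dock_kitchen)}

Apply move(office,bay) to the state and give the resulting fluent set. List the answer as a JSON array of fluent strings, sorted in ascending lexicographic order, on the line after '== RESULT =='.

Progress:
  pre ⊆ S: {at(office), open(d_bay_office)} ⊆ S  — applicable
  S \ del = {have(k4), open(d_bay_office), open(d_dock_kitchen)}
  ∪ add   = {at(bay), have(k4), open(d_bay_office), open(d_dock_kitchen)}

== RESULT ==
["at(bay)", "have(k4)", "open(d_bay_office)", "open(d_dock_kitchen)"]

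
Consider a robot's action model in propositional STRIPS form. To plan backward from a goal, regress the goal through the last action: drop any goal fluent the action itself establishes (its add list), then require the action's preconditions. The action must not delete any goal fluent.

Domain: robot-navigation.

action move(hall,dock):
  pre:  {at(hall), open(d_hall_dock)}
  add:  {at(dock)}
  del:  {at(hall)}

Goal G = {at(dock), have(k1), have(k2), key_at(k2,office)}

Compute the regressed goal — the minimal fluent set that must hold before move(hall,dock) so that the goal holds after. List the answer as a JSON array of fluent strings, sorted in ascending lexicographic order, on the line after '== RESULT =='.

Regress:
  G ∩ del = {}  (empty — regression defined)
  G \ add = {at(dock), have(k1), have(k2), key_at(k2,office)} \ {at(dock)} = {have(k1), have(k2), key_at(k2,office)}
  ∪ pre   = {have(k1), have(k2), key_at(k2,office)} ∪ {at(hall), open(d_hall_dock)}
          = {at(hall), have(k1), have(k2), key_at(k2,office), open(d_hall_dock)}

== RESULT ==
["at(hall)", "have(k1)", "have(k2)", "key_at(k2,office)", "open(d_hall_dock)"]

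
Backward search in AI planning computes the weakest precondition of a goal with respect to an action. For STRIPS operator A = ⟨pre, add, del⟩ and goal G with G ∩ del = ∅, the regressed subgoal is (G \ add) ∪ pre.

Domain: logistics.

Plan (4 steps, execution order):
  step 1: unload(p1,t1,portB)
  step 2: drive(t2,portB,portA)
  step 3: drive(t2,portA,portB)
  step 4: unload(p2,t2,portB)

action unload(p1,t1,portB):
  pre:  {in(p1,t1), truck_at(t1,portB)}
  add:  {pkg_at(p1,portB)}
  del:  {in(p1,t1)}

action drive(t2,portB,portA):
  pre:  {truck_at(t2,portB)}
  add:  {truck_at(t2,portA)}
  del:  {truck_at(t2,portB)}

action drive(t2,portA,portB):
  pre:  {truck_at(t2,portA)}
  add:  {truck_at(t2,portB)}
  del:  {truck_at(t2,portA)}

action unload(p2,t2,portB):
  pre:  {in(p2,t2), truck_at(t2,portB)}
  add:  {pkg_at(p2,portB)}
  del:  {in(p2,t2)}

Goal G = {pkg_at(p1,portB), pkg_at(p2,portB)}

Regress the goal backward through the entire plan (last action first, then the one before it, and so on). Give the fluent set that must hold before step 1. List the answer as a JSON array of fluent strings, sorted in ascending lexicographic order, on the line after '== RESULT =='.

Work backward from the goal:
  through step 4 (unload(p2,t2,portB)): drop {pkg_at(p2,portB)}, keep {pkg_at(p1,portB)}, require {in(p2,t2), truck_at(t2,portB)}
    → {in(p2,t2), pkg_at(p1,portB), truck_at(t2,portB)}
  through step 3 (drive(t2,portA,portB)): drop {truck_at(t2,portB)}, keep {in(p2,t2), pkg_at(p1,portB)}, require {truck_at(t2,portA)}
    → {in(p2,t2), pkg_at(p1,portB), truck_at(t2,portA)}
  through step 2 (drive(t2,portB,portA)): drop {truck_at(t2,portA)}, keep {in(p2,t2), pkg_at(p1,portB)}, require {truck_at(t2,portB)}
    → {in(p2,t2), pkg_at(p1,portB), truck_at(t2,portB)}
  through step 1 (unload(p1,t1,portB)): drop {pkg_at(p1,portB)}, keep {in(p2,t2), truck_at(t2,portB)}, require {in(p1,t1), truck_at(t1,portB)}
    → {in(p1,t1), in(p2,t2), truck_at(t1,portB), truck_at(t2,portB)}

== RESULT ==
["in(p1,t1)", "in(p2,t2)", "truck_at(t1,portB)", "truck_at(t2,portB)"]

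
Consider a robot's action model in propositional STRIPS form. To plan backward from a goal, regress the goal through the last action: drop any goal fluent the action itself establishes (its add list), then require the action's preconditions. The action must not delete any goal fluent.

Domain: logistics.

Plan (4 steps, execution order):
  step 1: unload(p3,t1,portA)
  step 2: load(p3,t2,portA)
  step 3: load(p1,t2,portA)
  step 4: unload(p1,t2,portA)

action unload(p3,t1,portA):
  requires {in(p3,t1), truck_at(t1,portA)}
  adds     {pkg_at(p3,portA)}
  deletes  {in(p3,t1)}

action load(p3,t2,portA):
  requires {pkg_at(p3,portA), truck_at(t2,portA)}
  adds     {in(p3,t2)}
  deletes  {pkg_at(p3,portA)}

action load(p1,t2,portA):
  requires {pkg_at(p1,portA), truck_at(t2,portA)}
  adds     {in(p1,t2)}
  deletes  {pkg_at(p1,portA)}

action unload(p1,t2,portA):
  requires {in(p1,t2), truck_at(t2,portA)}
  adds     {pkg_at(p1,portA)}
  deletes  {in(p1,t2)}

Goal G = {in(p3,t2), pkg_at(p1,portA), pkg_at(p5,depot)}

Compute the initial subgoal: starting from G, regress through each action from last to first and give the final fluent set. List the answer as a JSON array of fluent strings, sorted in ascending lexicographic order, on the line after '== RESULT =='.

Work backward from the goal:
  through step 4 (unload(p1,t2,portA)): drop {pkg_at(p1,portA)}, keep {in(p3,t2), pkg_at(p5,depot)}, require {in(p1,t2), truck_at(t2,portA)}
    → {in(p1,t2), in(p3,t2), pkg_at(p5,depot), truck_at(t2,portA)}
  through step 3 (load(p1,t2,portA)): drop {in(p1,t2)}, keep {in(p3,t2), pkg_at(p5,depot), truck_at(t2,portA)}, require {pkg_at(p1,portA), truck_at(t2,portA)}
    → {in(p3,t2), pkg_at(p1,portA), pkg_at(p5,depot), truck_at(t2,portA)}
  through step 2 (load(p3,t2,portA)): drop {in(p3,t2)}, keep {pkg_at(p1,portA), pkg_at(p5,depot), truck_at(t2,portA)}, require {pkg_at(p3,portA), truck_at(t2,portA)}
    → {pkg_at(p1,portA), pkg_at(p3,portA), pkg_at(p5,depot), truck_at(t2,portA)}
  through step 1 (unload(p3,t1,portA)): drop {pkg_at(p3,portA)}, keep {pkg_at(p1,portA), pkg_at(p5,depot), truck_at(t2,portA)}, require {in(p3,t1), truck_at(t1,portA)}
    → {in(p3,t1), pkg_at(p1,portA), pkg_at(p5,depot), truck_at(t1,portA), truck_at(t2,portA)}

== RESULT ==
["in(p3,t1)", "pkg_at(p1,portA)", "pkg_at(p5,depot)", "truck_at(t1,portA)", "truck_at(t2,portA)"]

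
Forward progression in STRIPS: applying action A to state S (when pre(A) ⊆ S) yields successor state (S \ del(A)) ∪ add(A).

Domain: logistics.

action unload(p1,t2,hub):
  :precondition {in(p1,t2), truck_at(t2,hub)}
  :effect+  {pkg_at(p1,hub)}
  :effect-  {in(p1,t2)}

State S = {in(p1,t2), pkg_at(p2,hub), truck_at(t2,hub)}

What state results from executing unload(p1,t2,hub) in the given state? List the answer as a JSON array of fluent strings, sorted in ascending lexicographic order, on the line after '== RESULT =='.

Compute (S \ del) ∪ add:
  pre ⊆ S: {in(p1,t2), truck_at(t2,hub)} ⊆ S  — applicable
  S \ del = {pkg_at(p2,hub), truck_at(t2,hub)}
  ∪ add   = {pkg_at(p1,hub), pkg_at(p2,hub), truck_at(t2,hub)}

== RESULT ==
["pkg_at(p1,hub)", "pkg_at(p2,hub)", "truck_at(t2,hub)"]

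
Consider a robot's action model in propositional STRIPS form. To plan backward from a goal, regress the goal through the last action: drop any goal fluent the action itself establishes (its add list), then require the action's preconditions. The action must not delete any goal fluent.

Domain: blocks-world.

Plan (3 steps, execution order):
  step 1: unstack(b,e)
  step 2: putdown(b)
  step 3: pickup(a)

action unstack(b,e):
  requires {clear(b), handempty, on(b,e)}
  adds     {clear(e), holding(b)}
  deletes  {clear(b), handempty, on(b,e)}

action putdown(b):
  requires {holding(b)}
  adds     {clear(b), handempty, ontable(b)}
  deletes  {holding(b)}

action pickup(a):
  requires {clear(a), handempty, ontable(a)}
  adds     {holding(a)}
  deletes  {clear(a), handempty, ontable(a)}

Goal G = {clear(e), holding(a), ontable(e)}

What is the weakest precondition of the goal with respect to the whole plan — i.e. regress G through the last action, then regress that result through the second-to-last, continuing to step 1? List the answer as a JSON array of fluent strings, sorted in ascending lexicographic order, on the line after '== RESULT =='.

Work backward from the goal:
  through step 3 (pickup(a)): drop {holding(a)}, keep {clear(e), ontable(e)}, require {clear(a), handempty, ontable(a)}
    → {clear(a), clear(e), handempty, ontable(a), ontable(e)}
  through step 2 (putdown(b)): drop {handempty}, keep {clear(a), clear(e), ontable(a), ontable(e)}, require {holding(b)}
    → {clear(a), clear(e), holding(b), ontable(a), ontable(e)}
  through step 1 (unstack(b,e)): drop {clear(e), holding(b)}, keep {clear(a), ontable(a), ontable(e)}, require {clear(b), handempty, on(b,e)}
    → {clear(a), clear(b), handempty, on(b,e), ontable(a), ontable(e)}

== RESULT ==
["clear(a)", "clear(b)", "handempty", "on(b,e)", "ontable(a)", "ontable(e)"]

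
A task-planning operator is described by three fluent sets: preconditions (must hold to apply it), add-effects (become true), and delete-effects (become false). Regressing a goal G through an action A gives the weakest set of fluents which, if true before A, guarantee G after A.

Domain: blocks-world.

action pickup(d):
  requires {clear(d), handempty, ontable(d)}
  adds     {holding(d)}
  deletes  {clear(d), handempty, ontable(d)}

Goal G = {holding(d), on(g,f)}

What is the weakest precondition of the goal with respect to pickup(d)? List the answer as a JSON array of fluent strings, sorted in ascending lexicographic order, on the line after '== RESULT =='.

Compute (G \ add) ∪ pre:
  G ∩ del = {}  (empty — regression defined)
  G \ add = {holding(d), on(g,f)} \ {holding(d)} = {on(g,f)}
  ∪ pre   = {on(g,f)} ∪ {clear(d), handempty, ontable(d)}
          = {clear(d), handempty, on(g,f), ontable(d)}

== RESULT ==
["clear(d)", "handempty", "on(g,f)", "ontable(d)"]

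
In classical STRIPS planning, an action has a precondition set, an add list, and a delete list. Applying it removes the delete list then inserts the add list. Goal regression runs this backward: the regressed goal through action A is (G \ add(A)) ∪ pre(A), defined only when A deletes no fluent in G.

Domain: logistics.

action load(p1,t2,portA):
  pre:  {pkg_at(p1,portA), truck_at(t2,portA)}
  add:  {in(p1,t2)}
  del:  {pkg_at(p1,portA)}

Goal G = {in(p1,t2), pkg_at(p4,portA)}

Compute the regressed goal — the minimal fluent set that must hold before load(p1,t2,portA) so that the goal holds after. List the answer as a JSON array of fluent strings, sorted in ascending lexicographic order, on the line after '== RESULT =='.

Compute (G \ add) ∪ pre:
  G ∩ del = {}  (empty — regression defined)
  G \ add = {in(p1,t2), pkg_at(p4,portA)} \ {in(p1,t2)} = {pkg_at(p4,portA)}
  ∪ pre   = {pkg_at(p4,portA)} ∪ {pkg_at(p1,portA), truck_at(t2,portA)}
          = {pkg_at(p1,portA), pkg_at(p4,portA), truck_at(t2,portA)}

== RESULT ==
["pkg_at(p1,portA)", "pkg_at(p4,portA)", "truck_at(t2,portA)"]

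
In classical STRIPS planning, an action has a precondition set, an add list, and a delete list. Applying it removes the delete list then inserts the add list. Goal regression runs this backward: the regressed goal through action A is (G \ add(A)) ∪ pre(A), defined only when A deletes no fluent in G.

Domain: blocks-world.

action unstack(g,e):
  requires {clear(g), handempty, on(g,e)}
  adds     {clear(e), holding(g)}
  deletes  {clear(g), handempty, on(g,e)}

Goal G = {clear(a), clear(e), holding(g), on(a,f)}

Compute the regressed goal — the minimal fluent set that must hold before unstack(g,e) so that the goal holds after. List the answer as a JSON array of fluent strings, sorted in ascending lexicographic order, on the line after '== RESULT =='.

Compute (G \ add) ∪ pre:
  G ∩ del = {}  (empty — regression defined)
  G \ add = {clear(a), clear(e), holding(g), on(a,f)} \ {clear(e), holding(g)} = {clear(a), on(a,f)}
  ∪ pre   = {clear(a), on(a,f)} ∪ {clear(g), handempty, on(g,e)}
          = {clear(a), clear(g), handempty, on(a,f), on(g,e)}

== RESULT ==
["clear(a)", "clear(g)", "handempty", "on(a,f)", "on(g,e)"]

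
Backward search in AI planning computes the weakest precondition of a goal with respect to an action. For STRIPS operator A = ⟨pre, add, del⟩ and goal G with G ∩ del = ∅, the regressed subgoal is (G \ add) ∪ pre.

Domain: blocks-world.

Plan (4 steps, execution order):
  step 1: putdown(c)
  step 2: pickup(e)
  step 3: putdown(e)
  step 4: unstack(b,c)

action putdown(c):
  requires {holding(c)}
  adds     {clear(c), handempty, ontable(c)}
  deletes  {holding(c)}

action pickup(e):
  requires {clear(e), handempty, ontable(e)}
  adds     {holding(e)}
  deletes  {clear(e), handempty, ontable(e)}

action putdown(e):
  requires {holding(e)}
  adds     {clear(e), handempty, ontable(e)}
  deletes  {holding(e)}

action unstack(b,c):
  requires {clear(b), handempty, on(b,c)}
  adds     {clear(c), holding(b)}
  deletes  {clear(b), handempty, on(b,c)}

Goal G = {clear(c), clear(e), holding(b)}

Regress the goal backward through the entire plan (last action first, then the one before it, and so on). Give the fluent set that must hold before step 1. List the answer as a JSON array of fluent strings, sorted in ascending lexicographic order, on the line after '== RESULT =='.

Regress step by step:
  through step 4 (unstack(b,c)): drop {clear(c), holding(b)}, keep {clear(e)}, require {clear(b), handempty, on(b,c)}
    → {clear(b), clear(e), handempty, on(b,c)}
  through step 3 (putdown(e)): drop {clear(e), handempty}, keep {clear(b), on(b,c)}, require {holding(e)}
    → {clear(b), holding(e), on(b,c)}
  through step 2 (pickup(e)): drop {holding(e)}, keep {clear(b), on(b,c)}, require {clear(e), handempty, ontable(e)}
    → {clear(b), clear(e), handempty, on(b,c), ontable(e)}
  through step 1 (putdown(c)): drop {handempty}, keep {clear(b), clear(e), on(b,c), ontable(e)}, require {holding(c)}
    → {clear(b), clear(e), holding(c), on(b,c), ontable(e)}

== RESULT ==
["clear(b)", "clear(e)", "holding(c)", "on(b,c)", "ontable(e)"]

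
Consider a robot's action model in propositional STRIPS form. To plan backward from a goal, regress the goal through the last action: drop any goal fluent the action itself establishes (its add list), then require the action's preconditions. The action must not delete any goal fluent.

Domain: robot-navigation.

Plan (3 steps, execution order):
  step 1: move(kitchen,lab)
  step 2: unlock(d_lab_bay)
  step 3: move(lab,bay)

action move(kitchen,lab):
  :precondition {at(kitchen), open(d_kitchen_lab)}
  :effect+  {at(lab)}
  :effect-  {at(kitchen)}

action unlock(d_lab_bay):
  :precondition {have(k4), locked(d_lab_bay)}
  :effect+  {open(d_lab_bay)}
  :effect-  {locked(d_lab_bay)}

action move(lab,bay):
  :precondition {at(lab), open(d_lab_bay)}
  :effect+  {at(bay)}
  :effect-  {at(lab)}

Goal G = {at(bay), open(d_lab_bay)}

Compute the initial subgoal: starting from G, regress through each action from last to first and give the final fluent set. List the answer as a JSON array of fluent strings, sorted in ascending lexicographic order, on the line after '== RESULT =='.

Regress step by step:
  through step 3 (move(lab,bay)): drop {at(bay)}, keep {open(d_lab_bay)}, require {at(lab), open(d_lab_bay)}
    → {at(lab), open(d_lab_bay)}
  through step 2 (unlock(d_lab_bay)): drop {open(d_lab_bay)}, keep {at(lab)}, require {have(k4), locked(d_lab_bay)}
    → {at(lab), have(k4), locked(d_lab_bay)}
  through step 1 (move(kitchen,lab)): drop {at(lab)}, keep {have(k4), locked(d_lab_bay)}, require {at(kitchen), open(d_kitchen_lab)}
    → {at(kitchen), have(k4), locked(d_lab_bay), open(d_kitchen_lab)}

== RESULT ==
["at(kitchen)", "have(k4)", "locked(d_lab_bay)", "open(d_kitchen_lab)"]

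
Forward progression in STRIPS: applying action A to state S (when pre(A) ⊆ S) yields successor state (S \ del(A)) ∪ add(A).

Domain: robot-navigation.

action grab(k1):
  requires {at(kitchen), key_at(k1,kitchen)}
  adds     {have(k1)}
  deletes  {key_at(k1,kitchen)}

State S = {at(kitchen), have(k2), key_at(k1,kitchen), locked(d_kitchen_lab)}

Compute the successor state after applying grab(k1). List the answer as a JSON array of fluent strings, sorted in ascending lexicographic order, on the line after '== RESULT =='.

Progress:
  pre ⊆ S: {at(kitchen), key_at(k1,kitchen)} ⊆ S  — applicable
  S \ del = {at(kitchen), have(k2), locked(d_kitchen_lab)}
  ∪ add   = {at(kitchen), have(k1), have(k2), locked(d_kitchen_lab)}

== RESULT ==
["at(kitchen)", "have(k1)", "have(k2)", "locked(d_kitchen_lab)"]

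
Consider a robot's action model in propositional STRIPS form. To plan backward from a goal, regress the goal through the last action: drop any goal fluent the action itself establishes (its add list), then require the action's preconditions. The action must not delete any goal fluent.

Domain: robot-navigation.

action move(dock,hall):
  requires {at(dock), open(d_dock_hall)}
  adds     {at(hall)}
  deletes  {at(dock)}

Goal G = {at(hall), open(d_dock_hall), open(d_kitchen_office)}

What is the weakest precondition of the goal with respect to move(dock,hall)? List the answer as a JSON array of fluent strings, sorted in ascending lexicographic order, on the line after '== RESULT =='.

Compute (G \ add) ∪ pre:
  G ∩ del = {}  (empty — regression defined)
  G \ add = {at(hall), open(d_dock_hall), open(d_kitchen_office)} \ {at(hall)} = {open(d_dock_hall), open(d_kitchen_office)}
  ∪ pre   = {open(d_dock_hall), open(d_kitchen_office)} ∪ {at(dock), open(d_dock_hall)}
          = {at(dock), open(d_dock_hall), open(d_kitchen_office)}

== RESULT ==
["at(dock)", "open(d_dock_hall)", "open(d_kitchen_office)"]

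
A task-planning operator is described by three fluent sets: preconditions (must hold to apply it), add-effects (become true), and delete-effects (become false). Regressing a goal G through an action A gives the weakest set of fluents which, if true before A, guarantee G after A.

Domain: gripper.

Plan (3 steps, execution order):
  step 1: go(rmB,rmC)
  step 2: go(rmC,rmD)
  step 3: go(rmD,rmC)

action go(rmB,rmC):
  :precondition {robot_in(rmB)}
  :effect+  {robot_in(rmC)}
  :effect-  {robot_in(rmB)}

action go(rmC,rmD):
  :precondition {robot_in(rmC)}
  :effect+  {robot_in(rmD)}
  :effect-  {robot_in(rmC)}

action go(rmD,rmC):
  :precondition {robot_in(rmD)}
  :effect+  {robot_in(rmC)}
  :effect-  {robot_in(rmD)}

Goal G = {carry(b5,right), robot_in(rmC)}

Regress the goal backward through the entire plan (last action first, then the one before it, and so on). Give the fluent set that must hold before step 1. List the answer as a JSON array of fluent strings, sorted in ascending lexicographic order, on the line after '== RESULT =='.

Regress step by step:
  through step 3 (go(rmD,rmC)): drop {robot_in(rmC)}, keep {carry(b5,right)}, require {robot_in(rmD)}
    → {carry(b5,right), robot_in(rmD)}
  through step 2 (go(rmC,rmD)): drop {robot_in(rmD)}, keep {carry(b5,right)}, require {robot_in(rmC)}
    → {carry(b5,right), robot_in(rmC)}
  through step 1 (go(rmB,rmC)): drop {robot_in(rmC)}, keep {carry(b5,right)}, require {robot_in(rmB)}
    → {carry(b5,right), robot_in(rmB)}

== RESULT ==
["carry(b5,right)", "robot_in(rmB)"]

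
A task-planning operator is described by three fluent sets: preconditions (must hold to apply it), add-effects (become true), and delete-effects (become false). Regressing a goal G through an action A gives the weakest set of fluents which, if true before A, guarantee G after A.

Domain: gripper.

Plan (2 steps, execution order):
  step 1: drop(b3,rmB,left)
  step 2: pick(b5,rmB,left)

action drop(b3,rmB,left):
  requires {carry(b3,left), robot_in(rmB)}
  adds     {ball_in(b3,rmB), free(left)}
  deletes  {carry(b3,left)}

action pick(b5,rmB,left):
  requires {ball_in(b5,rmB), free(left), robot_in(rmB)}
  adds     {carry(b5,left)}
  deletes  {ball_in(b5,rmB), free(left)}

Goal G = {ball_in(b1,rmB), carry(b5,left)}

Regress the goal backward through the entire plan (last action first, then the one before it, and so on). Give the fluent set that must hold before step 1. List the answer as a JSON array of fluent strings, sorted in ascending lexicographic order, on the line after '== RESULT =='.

Regress step by step:
  through step 2 (pick(b5,rmB,left)): drop {carry(b5,left)}, keep {ball_in(b1,rmB)}, require {ball_in(b5,rmB), free(left), robot_in(rmB)}
    → {ball_in(b1,rmB), ball_in(b5,rmB), free(left), robot_in(rmB)}
  through step 1 (drop(b3,rmB,left)): drop {free(left)}, keep {ball_in(b1,rmB), ball_in(b5,rmB), robot_in(rmB)}, require {carry(b3,left), robot_in(rmB)}
    → {ball_in(b1,rmB), ball_in(b5,rmB), carry(b3,left), robot_in(rmB)}

== RESULT ==
["ball_in(b1,rmB)", "ball_in(b5,rmB)", "carry(b3,left)", "robot_in(rmB)"]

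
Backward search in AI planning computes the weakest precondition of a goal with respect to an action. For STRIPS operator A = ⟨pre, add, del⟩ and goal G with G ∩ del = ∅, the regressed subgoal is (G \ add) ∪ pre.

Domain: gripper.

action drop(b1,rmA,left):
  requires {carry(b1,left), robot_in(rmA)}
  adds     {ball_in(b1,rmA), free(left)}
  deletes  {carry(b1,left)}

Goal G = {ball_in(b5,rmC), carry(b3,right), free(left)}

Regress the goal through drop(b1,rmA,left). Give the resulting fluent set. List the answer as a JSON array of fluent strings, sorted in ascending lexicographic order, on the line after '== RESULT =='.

Compute (G \ add) ∪ pre:
  G ∩ del = {}  (empty — regression defined)
  G \ add = {ball_in(b5,rmC), carry(b3,right), free(left)} \ {ball_in(b1,rmA), free(left)} = {ball_in(b5,rmC), carry(b3,right)}
  ∪ pre   = {ball_in(b5,rmC), carry(b3,right)} ∪ {carry(b1,left), robot_in(rmA)}
          = {ball_in(b5,rmC), carry(b1,left), carry(b3,right), robot_in(rmA)}

== RESULT ==
["ball_in(b5,rmC)", "carry(b1,left)", "carry(b3,right)", "robot_in(rmA)"]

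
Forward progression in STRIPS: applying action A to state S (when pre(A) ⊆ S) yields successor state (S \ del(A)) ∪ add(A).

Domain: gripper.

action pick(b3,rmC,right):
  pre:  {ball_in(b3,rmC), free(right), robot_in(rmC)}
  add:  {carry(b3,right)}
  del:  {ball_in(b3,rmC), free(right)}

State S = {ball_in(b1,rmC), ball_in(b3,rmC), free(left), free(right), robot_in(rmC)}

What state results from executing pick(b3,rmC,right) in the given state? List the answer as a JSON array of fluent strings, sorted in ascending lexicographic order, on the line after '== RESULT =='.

Compute (S \ del) ∪ add:
  pre ⊆ S: {ball_in(b3,rmC), free(right), robot_in(rmC)} ⊆ S  — applicable
  S \ del = {ball_in(b1,rmC), free(left), robot_in(rmC)}
  ∪ add   = {ball_in(b1,rmC), carry(b3,right), free(left), robot_in(rmC)}

== RESULT ==
["ball_in(b1,rmC)", "carry(b3,right)", "free(left)", "robot_in(rmC)"]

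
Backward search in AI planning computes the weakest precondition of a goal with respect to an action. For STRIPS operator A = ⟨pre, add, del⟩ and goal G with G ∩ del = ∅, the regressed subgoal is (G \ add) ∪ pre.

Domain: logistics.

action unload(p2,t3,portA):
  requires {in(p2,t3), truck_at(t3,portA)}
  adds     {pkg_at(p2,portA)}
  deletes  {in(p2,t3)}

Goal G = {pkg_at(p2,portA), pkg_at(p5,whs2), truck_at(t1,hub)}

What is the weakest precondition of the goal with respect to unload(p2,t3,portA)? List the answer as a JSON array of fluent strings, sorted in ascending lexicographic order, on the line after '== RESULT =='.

Compute (G \ add) ∪ pre:
  G ∩ del = {}  (empty — regression defined)
  G \ add = {pkg_at(p2,portA), pkg_at(p5,whs2), truck_at(t1,hub)} \ {pkg_at(p2,portA)} = {pkg_at(p5,whs2), truck_at(t1,hub)}
  ∪ pre   = {pkg_at(p5,whs2), truck_at(t1,hub)} ∪ {in(p2,t3), truck_at(t3,portA)}
          = {in(p2,t3), pkg_at(p5,whs2), truck_at(t1,hub), truck_at(t3,portA)}

== RESULT ==
["in(p2,t3)", "pkg_at(p5,whs2)", "truck_at(t1,hub)", "truck_at(t3,portA)"]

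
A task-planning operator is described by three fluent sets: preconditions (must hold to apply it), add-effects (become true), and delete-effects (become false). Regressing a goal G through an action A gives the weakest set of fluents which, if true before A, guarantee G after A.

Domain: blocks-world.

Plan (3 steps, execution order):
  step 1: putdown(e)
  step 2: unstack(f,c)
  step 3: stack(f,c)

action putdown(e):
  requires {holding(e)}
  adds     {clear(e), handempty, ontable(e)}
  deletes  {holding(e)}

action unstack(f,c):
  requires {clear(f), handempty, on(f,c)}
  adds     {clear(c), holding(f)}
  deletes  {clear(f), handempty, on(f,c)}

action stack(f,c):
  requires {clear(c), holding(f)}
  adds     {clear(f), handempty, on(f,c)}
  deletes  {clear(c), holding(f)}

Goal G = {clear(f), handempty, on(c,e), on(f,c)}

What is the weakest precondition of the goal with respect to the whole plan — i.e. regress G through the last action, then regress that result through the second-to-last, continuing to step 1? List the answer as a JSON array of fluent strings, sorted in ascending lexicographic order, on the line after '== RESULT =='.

Work backward from the goal:
  through step 3 (stack(f,c)): drop {clear(f), handempty, on(f,c)}, keep {on(c,e)}, require {clear(c), holding(f)}
    → {clear(c), holding(f), on(c,e)}
  through step 2 (unstack(f,c)): drop {clear(c), holding(f)}, keep {on(c,e)}, require {clear(f), handempty, on(f,c)}
    → {clear(f), handempty, on(c,e), on(f,c)}
  through step 1 (putdown(e)): drop {handempty}, keep {clear(f), on(c,e), on(f,c)}, require {holding(e)}
    → {clear(f), holding(e), on(c,e), on(f,c)}

== RESULT ==
["clear(f)", "holding(e)", "on(c,e)", "on(f,c)"]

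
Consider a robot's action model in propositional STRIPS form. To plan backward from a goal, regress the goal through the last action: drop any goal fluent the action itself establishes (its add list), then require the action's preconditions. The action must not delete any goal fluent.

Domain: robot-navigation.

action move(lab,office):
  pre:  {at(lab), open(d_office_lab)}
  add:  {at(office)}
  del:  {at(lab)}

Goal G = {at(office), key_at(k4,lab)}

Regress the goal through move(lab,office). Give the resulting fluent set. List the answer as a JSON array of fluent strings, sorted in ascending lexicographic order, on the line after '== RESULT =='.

Regress:
  G ∩ del = {}  (empty — regression defined)
  G \ add = {at(office), key_at(k4,lab)} \ {at(office)} = {key_at(k4,lab)}
  ∪ pre   = {key_at(k4,lab)} ∪ {at(lab), open(d_office_lab)}
          = {at(lab), key_at(k4,lab), open(d_office_lab)}

== RESULT ==
["at(lab)", "key_at(k4,lab)", "open(d_office_lab)"]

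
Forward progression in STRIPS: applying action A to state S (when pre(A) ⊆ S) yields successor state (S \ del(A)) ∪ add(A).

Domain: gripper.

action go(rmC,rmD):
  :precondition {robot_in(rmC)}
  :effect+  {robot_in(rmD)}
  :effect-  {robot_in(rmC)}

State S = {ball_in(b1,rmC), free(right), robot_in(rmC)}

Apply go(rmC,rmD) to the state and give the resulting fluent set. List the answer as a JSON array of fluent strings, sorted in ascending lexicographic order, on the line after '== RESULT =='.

Compute (S \ del) ∪ add:
  pre ⊆ S: {robot_in(rmC)} ⊆ S  — applicable
  S \ del = {ball_in(b1,rmC), free(right)}
  ∪ add   = {ball_in(b1,rmC), free(right), robot_in(rmD)}

== RESULT ==
["ball_in(b1,rmC)", "free(right)", "robot_in(rmD)"]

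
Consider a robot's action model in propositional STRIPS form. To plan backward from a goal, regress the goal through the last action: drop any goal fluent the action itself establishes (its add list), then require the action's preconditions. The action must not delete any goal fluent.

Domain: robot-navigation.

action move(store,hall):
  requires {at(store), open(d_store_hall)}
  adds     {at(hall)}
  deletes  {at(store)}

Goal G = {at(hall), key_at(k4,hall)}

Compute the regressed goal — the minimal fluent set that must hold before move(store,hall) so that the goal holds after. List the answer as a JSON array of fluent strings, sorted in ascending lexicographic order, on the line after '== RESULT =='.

Compute (G \ add) ∪ pre:
  G ∩ del = {}  (empty — regression defined)
  G \ add = {at(hall), key_at(k4,hall)} \ {at(hall)} = {key_at(k4,hall)}
  ∪ pre   = {key_at(k4,hall)} ∪ {at(store), open(d_store_hall)}
          = {at(store), key_at(k4,hall), open(d_store_hall)}

== RESULT ==
["at(store)", "key_at(k4,hall)", "open(d_store_hall)"]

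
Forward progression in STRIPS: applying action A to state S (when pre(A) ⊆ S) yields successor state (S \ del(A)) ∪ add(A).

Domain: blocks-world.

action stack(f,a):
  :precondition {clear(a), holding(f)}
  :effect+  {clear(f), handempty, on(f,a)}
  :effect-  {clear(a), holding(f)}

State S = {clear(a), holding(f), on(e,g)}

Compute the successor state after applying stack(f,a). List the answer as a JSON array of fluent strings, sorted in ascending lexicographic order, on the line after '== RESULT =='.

Progress:
  pre ⊆ S: {clear(a), holding(f)} ⊆ S  — applicable
  S \ del = {on(e,g)}
  ∪ add   = {clear(f), handempty, on(e,g), on(f,a)}

== RESULT ==
["clear(f)", "handempty", "on(e,g)", "on(f,a)"]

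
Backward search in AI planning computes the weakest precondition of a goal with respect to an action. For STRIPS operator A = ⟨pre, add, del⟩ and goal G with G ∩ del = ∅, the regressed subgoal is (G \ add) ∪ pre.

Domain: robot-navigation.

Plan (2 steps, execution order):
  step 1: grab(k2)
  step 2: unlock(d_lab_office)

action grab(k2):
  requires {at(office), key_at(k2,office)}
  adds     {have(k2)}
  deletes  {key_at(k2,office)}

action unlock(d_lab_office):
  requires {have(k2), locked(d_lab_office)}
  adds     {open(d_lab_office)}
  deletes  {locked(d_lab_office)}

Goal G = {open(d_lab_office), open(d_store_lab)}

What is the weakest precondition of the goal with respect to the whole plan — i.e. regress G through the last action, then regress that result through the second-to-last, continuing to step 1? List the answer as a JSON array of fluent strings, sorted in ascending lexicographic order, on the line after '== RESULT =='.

Work backward from the goal:
  through step 2 (unlock(d_lab_office)): drop {open(d_lab_office)}, keep {open(d_store_lab)}, require {have(k2), locked(d_lab_office)}
    → {have(k2), locked(d_lab_office), open(d_store_lab)}
  through step 1 (grab(k2)): drop {have(k2)}, keep {locked(d_lab_office), open(d_store_lab)}, require {at(office), key_at(k2,office)}
    → {at(office), key_at(k2,office), locked(d_lab_office), open(d_store_lab)}

== RESULT ==
["at(office)", "key_at(k2,office)", "locked(d_lab_office)", "open(d_store_lab)"]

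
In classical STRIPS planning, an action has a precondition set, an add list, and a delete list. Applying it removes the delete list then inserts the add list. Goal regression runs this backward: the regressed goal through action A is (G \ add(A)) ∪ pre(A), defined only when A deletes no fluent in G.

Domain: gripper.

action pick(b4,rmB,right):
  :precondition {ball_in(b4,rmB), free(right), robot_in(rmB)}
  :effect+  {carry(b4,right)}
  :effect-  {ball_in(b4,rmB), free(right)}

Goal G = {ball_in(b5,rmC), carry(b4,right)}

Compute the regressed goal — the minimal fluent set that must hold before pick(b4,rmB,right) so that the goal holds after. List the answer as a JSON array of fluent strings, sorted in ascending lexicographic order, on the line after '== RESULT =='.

Compute (G \ add) ∪ pre:
  G ∩ del = {}  (empty — regression defined)
  G \ add = {ball_in(b5,rmC), carry(b4,right)} \ {carry(b4,right)} = {ball_in(b5,rmC)}
  ∪ pre   = {ball_in(b5,rmC)} ∪ {ball_in(b4,rmB), free(right), robot_in(rmB)}
          = {ball_in(b4,rmB), ball_in(b5,rmC), free(right), robot_in(rmB)}

== RESULT ==
["ball_in(b4,rmB)", "ball_in(b5,rmC)", "free(right)", "robot_in(rmB)"]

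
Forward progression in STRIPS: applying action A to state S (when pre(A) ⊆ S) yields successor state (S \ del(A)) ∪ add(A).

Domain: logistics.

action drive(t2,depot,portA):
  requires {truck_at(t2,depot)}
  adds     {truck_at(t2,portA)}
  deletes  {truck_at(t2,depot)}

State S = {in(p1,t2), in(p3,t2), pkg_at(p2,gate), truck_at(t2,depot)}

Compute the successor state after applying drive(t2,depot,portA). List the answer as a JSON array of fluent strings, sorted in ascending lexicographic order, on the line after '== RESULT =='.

Compute (S \ del) ∪ add:
  pre ⊆ S: {truck_at(t2,depot)} ⊆ S  — applicable
  S \ del = {in(p1,t2), in(p3,t2), pkg_at(p2,gate)}
  ∪ add   = {in(p1,t2), in(p3,t2), pkg_at(p2,gate), truck_at(t2,portA)}

== RESULT ==
["in(p1,t2)", "in(p3,t2)", "pkg_at(p2,gate)", "truck_at(t2,portA)"]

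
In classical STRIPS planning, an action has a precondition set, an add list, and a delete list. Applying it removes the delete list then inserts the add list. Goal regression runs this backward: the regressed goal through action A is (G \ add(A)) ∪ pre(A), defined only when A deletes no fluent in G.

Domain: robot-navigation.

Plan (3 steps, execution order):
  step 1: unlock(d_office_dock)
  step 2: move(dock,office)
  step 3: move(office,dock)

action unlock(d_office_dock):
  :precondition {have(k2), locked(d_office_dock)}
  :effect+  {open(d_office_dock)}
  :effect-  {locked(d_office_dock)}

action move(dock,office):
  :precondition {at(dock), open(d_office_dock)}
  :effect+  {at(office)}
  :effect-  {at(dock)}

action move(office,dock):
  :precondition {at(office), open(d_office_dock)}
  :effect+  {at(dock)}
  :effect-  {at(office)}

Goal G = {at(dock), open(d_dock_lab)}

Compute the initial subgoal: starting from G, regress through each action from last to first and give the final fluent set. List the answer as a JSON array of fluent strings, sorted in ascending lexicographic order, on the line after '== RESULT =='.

Work backward from the goal:
  through step 3 (move(office,dock)): drop {at(dock)}, keep {open(d_dock_lab)}, require {at(office), open(d_office_dock)}
    → {at(office), open(d_dock_lab), open(d_office_dock)}
  through step 2 (move(dock,office)): drop {at(office)}, keep {open(d_dock_lab), open(d_office_dock)}, require {at(dock), open(d_office_dock)}
    → {at(dock), open(d_dock_lab), open(d_office_dock)}
  through step 1 (unlock(d_office_dock)): drop {open(d_office_dock)}, keep {at(dock), open(d_dock_lab)}, require {have(k2), locked(d_office_dock)}
    → {at(dock), have(k2), locked(d_office_dock), open(d_dock_lab)}

== RESULT ==
["at(dock)", "have(k2)", "locked(d_office_dock)", "open(d_dock_lab)"]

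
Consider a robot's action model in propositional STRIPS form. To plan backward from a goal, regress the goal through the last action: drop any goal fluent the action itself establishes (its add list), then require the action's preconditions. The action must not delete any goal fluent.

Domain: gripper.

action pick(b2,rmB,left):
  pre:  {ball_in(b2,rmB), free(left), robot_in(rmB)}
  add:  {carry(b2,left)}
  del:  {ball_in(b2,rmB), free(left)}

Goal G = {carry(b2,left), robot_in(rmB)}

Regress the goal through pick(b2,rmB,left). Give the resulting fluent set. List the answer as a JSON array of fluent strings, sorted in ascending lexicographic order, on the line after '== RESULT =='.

Compute (G \ add) ∪ pre:
  G ∩ del = {}  (empty — regression defined)
  G \ add = {carry(b2,left), robot_in(rmB)} \ {carry(b2,left)} = {robot_in(rmB)}
  ∪ pre   = {robot_in(rmB)} ∪ {ball_in(b2,rmB), free(left), robot_in(rmB)}
          = {ball_in(b2,rmB), free(left), robot_in(rmB)}

== RESULT ==
["ball_in(b2,rmB)", "free(left)", "robot_in(rmB)"]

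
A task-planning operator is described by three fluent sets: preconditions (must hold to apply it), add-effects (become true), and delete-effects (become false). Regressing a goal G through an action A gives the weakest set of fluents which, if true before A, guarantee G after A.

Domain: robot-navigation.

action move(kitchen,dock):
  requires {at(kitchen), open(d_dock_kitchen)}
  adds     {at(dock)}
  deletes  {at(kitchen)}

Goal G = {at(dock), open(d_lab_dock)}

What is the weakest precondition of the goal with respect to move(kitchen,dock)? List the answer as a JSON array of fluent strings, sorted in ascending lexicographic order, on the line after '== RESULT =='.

Regress:
  G ∩ del = {}  (empty — regression defined)
  G \ add = {at(dock), open(d_lab_dock)} \ {at(dock)} = {open(d_lab_dock)}
  ∪ pre   = {open(d_lab_dock)} ∪ {at(kitchen), open(d_dock_kitchen)}
          = {at(kitchen), open(d_dock_kitchen), open(d_lab_dock)}

== RESULT ==
["at(kitchen)", "open(d_dock_kitchen)", "open(d_lab_dock)"]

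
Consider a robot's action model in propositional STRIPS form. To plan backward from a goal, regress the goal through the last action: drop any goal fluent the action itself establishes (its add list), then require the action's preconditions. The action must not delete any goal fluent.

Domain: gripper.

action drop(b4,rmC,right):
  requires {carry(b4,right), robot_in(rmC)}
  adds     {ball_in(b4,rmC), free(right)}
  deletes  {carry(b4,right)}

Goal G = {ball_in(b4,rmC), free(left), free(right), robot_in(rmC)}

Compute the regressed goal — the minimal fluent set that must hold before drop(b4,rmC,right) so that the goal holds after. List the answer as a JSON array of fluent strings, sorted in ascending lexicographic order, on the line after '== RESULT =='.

Regress:
  G ∩ del = {}  (empty — regression defined)
  G \ add = {ball_in(b4,rmC), free(left), free(right), robot_in(rmC)} \ {ball_in(b4,rmC), free(right)} = {free(left), robot_in(rmC)}
  ∪ pre   = {free(left), robot_in(rmC)} ∪ {carry(b4,right), robot_in(rmC)}
          = {carry(b4,right), free(left), robot_in(rmC)}

== RESULT ==
["carry(b4,right)", "free(left)", "robot_in(rmC)"]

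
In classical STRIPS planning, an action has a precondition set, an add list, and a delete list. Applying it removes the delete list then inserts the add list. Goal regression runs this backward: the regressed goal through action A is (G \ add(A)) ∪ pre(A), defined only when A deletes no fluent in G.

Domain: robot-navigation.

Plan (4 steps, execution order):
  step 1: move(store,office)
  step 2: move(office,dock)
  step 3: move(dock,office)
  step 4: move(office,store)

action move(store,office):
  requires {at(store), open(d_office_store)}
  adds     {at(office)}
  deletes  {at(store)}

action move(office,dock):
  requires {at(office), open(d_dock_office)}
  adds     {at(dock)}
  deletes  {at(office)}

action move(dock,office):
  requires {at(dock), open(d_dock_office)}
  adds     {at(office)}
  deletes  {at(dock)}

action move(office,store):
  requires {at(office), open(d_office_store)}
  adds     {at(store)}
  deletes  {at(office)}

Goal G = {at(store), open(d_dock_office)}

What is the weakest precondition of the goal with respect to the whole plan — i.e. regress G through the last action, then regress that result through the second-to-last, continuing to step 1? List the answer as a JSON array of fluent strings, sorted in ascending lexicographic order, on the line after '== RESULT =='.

Work backward from the goal:
  through step 4 (move(office,store)): drop {at(store)}, keep {open(d_dock_office)}, require {at(office), open(d_office_store)}
    → {at(office), open(d_dock_office), open(d_office_store)}
  through step 3 (move(dock,office)): drop {at(office)}, keep {open(d_dock_office), open(d_office_store)}, require {at(dock), open(d_dock_office)}
    → {at(dock), open(d_dock_office), open(d_office_store)}
  through step 2 (move(office,dock)): drop {at(dock)}, keep {open(d_dock_office), open(d_office_store)}, require {at(office), open(d_dock_office)}
    → {at(office), open(d_dock_office), open(d_office_store)}
  through step 1 (move(store,office)): drop {at(office)}, keep {open(d_dock_office), open(d_office_store)}, require {at(store), open(d_office_store)}
    → {at(store), open(d_dock_office), open(d_office_store)}

== RESULT ==
["at(store)", "open(d_dock_office)", "open(d_office_store)"]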